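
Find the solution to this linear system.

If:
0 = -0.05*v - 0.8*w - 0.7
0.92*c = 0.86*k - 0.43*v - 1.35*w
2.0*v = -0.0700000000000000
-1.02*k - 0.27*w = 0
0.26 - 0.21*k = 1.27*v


Then:
No Solution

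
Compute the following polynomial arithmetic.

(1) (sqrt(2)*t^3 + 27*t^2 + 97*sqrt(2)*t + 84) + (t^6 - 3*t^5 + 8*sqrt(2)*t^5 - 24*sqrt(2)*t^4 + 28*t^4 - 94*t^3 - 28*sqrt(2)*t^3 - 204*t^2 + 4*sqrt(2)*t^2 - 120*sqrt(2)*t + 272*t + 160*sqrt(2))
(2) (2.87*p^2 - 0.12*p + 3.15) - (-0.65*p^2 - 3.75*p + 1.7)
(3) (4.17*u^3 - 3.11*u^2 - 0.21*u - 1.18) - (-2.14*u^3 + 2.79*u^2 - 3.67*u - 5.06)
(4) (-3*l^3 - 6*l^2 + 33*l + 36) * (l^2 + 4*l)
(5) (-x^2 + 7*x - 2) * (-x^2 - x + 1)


(1) = t^6 - 3*t^5 + 8*sqrt(2)*t^5 - 24*sqrt(2)*t^4 + 28*t^4 - 94*t^3 - 27*sqrt(2)*t^3 - 177*t^2 + 4*sqrt(2)*t^2 - 23*sqrt(2)*t + 272*t + 84 + 160*sqrt(2)
(2) = 3.52*p^2 + 3.63*p + 1.45
(3) = 6.31*u^3 - 5.9*u^2 + 3.46*u + 3.88
(4) = -3*l^5 - 18*l^4 + 9*l^3 + 168*l^2 + 144*l
(5) = x^4 - 6*x^3 - 6*x^2 + 9*x - 2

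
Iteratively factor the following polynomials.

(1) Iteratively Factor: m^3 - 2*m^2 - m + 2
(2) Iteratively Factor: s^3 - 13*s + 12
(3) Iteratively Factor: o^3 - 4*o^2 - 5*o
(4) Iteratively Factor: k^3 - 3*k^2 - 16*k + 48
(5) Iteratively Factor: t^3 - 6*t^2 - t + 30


(1) = (m - 2)*(m^2 - 1) = (m - 2)*(m - 1)*(m + 1)
(2) = (s - 3)*(s^2 + 3*s - 4) = (s - 3)*(s + 4)*(s - 1)
(3) = (o - 5)*(o^2 + o) = (o - 5)*(o + 1)*(o)
(4) = (k - 4)*(k^2 + k - 12) = (k - 4)*(k + 4)*(k - 3)
(5) = (t + 2)*(t^2 - 8*t + 15) = (t - 5)*(t + 2)*(t - 3)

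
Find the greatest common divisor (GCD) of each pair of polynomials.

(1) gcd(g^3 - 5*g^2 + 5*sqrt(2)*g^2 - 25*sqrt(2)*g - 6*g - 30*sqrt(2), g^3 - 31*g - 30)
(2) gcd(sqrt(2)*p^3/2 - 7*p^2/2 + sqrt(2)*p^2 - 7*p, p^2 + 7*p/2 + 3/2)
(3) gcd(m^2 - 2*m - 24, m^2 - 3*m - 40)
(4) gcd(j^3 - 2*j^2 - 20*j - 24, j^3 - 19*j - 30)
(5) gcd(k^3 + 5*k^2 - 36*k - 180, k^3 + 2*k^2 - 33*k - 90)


(1) = gcd((g - 6)*(g + 1)*(g + 5*sqrt(2)), (g - 6)*(g + 1)*(g + 5)) = g^2 - 5*g - 6
(2) = 1
(3) = gcd((m - 6)*(m + 4), (m - 8)*(m + 5)) = 1
(4) = j + 2
(5) = k^2 - k - 30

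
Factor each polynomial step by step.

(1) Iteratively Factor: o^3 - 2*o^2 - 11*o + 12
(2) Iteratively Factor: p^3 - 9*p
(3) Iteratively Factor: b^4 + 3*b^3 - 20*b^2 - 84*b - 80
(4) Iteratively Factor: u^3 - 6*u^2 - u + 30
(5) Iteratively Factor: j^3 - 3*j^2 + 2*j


(1) = (o - 1)*(o^2 - o - 12) = (o - 1)*(o + 3)*(o - 4)
(2) = (p + 3)*(p^2 - 3*p) = (p - 3)*(p + 3)*(p)
(3) = (b + 4)*(b^3 - b^2 - 16*b - 20) = (b + 2)*(b + 4)*(b^2 - 3*b - 10) = (b + 2)^2*(b + 4)*(b - 5)
(4) = (u + 2)*(u^2 - 8*u + 15) = (u - 5)*(u + 2)*(u - 3)
(5) = (j - 1)*(j^2 - 2*j) = (j - 2)*(j - 1)*(j)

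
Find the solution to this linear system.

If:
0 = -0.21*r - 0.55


Then:
r = -2.62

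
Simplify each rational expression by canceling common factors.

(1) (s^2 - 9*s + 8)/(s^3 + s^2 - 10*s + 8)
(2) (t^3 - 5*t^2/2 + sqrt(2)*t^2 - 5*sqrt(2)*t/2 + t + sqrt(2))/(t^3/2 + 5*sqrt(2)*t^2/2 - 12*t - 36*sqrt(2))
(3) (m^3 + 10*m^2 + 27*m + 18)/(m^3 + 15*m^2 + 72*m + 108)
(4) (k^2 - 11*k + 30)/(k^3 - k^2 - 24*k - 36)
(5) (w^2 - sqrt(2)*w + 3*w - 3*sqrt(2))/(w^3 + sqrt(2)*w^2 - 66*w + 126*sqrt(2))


(1) = (s - 8)/(s^2 + 2*s - 8)
(2) = (4*t^3 + t^2*(-10 + 4*sqrt(2)) + t*(4 - 10*sqrt(2)) + 4*sqrt(2))/(2*t^3 + 10*sqrt(2)*t^2 - 48*t - 144*sqrt(2))
(3) = (m + 1)/(m + 6)
(4) = (k - 5)/(k^2 + 5*k + 6)
(5) = (w^2 + w*(3 - sqrt(2)) - 3*sqrt(2))/(w^3 + sqrt(2)*w^2 - 66*w + 126*sqrt(2))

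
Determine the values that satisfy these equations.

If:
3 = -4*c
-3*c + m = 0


Then:
c = -3/4
m = -9/4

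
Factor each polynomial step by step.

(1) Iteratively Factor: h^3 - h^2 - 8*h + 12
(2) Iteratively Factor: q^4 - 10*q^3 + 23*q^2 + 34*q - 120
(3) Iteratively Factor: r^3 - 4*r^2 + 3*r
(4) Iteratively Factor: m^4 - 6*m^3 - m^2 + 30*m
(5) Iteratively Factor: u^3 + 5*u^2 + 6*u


(1) = (h - 2)*(h^2 + h - 6) = (h - 2)*(h + 3)*(h - 2)
(2) = (q - 3)*(q^3 - 7*q^2 + 2*q + 40) = (q - 3)*(q + 2)*(q^2 - 9*q + 20) = (q - 4)*(q - 3)*(q + 2)*(q - 5)
(3) = (r - 1)*(r^2 - 3*r) = r*(r - 1)*(r - 3)
(4) = (m - 3)*(m^3 - 3*m^2 - 10*m) = m*(m - 3)*(m^2 - 3*m - 10) = m*(m - 5)*(m - 3)*(m + 2)
(5) = (u)*(u^2 + 5*u + 6) = u*(u + 3)*(u + 2)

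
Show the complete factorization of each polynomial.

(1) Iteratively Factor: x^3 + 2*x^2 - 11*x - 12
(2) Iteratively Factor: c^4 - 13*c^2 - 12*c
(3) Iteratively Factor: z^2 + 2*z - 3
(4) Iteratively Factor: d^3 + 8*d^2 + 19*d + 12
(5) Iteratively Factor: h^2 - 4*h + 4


(1) = (x - 3)*(x^2 + 5*x + 4) = (x - 3)*(x + 1)*(x + 4)
(2) = (c + 3)*(c^3 - 3*c^2 - 4*c) = c*(c + 3)*(c^2 - 3*c - 4) = c*(c + 1)*(c + 3)*(c - 4)
(3) = (z - 1)*(z + 3)
(4) = (d + 3)*(d^2 + 5*d + 4) = (d + 1)*(d + 3)*(d + 4)
(5) = (h - 2)*(h - 2)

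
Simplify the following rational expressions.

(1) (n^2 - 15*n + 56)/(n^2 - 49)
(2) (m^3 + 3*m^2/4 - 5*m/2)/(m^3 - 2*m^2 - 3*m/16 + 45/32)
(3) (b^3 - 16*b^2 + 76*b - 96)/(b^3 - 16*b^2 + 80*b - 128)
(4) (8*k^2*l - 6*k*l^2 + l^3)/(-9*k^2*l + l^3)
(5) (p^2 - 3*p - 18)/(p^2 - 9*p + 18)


(1) = (n - 8)/(n + 7)
(2) = (8*m^2 + 16*m)/(8*m^2 - 6*m - 9)
(3) = (b^2 - 8*b + 12)/(b^2 - 8*b + 16)
(4) = (-8*k^2 + 6*k*l - l^2)/(9*k^2 - l^2)
(5) = (p + 3)/(p - 3)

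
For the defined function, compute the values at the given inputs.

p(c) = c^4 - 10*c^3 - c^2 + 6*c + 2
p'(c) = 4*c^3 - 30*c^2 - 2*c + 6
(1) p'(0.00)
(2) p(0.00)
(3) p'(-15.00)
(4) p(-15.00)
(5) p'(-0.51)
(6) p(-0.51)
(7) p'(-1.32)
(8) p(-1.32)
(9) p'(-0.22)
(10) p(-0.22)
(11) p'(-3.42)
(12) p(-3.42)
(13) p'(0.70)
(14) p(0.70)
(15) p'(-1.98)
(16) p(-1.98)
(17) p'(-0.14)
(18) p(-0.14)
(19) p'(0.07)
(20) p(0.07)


(1) = 6.00
(2) = 2.00
(3) = -20214.00
(4) = 84062.00
(5) = -1.31
(6) = 0.07
(7) = -52.83
(8) = 18.37
(9) = 4.95
(10) = 0.74
(11) = -498.06
(12) = 506.61
(13) = -8.73
(14) = 2.52
(15) = -138.70
(16) = 79.19
(17) = 5.68
(18) = 1.17
(19) = 5.71
(20) = 2.41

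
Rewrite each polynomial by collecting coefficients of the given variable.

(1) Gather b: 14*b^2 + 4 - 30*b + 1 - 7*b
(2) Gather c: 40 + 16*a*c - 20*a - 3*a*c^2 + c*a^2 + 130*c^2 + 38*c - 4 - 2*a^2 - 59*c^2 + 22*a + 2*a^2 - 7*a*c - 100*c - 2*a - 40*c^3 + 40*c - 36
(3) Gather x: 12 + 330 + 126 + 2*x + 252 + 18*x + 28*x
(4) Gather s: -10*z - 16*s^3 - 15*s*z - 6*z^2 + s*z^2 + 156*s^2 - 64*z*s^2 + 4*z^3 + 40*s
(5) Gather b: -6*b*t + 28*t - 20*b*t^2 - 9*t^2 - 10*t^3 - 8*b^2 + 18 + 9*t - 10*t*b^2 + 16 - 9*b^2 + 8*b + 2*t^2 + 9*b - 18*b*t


(1) = 14*b^2 - 37*b + 5
(2) = -40*c^3 + c^2*(71 - 3*a) + c*(a^2 + 9*a - 22)
(3) = 48*x + 720
(4) = -16*s^3 + s^2*(156 - 64*z) + s*(z^2 - 15*z + 40) + 4*z^3 - 6*z^2 - 10*z
(5) = b^2*(-10*t - 17) + b*(-20*t^2 - 24*t + 17) - 10*t^3 - 7*t^2 + 37*t + 34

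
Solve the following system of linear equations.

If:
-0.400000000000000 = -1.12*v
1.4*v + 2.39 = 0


Then:
No Solution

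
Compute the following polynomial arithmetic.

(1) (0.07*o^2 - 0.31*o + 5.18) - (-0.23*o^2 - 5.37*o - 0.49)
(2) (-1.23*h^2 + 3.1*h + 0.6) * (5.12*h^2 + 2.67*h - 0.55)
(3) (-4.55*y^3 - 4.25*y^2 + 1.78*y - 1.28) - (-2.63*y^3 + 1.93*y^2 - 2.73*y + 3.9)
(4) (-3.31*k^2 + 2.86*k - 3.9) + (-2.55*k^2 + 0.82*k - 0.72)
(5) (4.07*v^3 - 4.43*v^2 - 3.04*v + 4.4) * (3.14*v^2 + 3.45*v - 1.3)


(1) = 0.3*o^2 + 5.06*o + 5.67
(2) = -6.2976*h^4 + 12.5879*h^3 + 12.0255*h^2 - 0.103*h - 0.33
(3) = -1.92*y^3 - 6.18*y^2 + 4.51*y - 5.18
(4) = -5.86*k^2 + 3.68*k - 4.62
(5) = 12.7798*v^5 + 0.1313*v^4 - 30.1201*v^3 + 9.087*v^2 + 19.132*v - 5.72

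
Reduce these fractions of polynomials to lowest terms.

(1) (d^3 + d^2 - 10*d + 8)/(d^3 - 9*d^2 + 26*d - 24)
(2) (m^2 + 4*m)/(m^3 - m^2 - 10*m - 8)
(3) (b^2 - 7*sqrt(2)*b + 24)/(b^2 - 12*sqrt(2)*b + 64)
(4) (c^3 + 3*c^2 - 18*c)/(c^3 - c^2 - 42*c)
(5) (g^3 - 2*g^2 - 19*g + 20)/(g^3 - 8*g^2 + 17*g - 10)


(1) = (d^2 + 3*d - 4)/(d^2 - 7*d + 12)
(2) = (m^2 + 4*m)/(m^3 - m^2 - 10*m - 8)
(3) = (b - 3*sqrt(2))/(b - 8*sqrt(2))
(4) = (c - 3)/(c - 7)
(5) = (g + 4)/(g - 2)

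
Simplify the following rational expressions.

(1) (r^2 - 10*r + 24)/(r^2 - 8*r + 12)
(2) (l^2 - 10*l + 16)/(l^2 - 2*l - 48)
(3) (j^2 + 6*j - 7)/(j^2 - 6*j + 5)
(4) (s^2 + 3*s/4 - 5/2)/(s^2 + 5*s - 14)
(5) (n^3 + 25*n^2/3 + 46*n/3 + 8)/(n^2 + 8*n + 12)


(1) = (r - 4)/(r - 2)
(2) = (l - 2)/(l + 6)
(3) = (j + 7)/(j - 5)
(4) = (4*s^2 + 3*s - 10)/(4*s^2 + 20*s - 56)
(5) = (3*n^2 + 7*n + 4)/(3*n + 6)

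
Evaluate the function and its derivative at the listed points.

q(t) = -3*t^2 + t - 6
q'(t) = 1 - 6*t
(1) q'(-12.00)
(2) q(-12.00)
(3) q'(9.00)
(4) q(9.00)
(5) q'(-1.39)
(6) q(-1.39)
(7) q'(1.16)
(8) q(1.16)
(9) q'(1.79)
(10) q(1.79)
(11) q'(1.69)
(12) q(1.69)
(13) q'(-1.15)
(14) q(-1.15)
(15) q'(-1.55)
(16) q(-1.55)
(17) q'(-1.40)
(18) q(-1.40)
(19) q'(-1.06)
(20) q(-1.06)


(1) = 73.00
(2) = -450.00
(3) = -53.00
(4) = -240.00
(5) = 9.34
(6) = -13.19
(7) = -5.96
(8) = -8.88
(9) = -9.74
(10) = -13.82
(11) = -9.14
(12) = -12.88
(13) = 7.90
(14) = -11.12
(15) = 10.30
(16) = -14.76
(17) = 9.40
(18) = -13.28
(19) = 7.36
(20) = -10.43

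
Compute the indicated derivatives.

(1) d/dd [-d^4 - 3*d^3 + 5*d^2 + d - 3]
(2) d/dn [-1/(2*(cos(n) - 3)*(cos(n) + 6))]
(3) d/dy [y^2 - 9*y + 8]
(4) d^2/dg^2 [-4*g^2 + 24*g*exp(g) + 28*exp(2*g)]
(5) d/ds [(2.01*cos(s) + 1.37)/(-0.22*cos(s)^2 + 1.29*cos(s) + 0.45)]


(1) = -4*d^3 - 9*d^2 + 10*d + 1
(2) = -(2*cos(n) + 3)*sin(n)/(2*(cos(n) - 3)^2*(cos(n) + 6)^2)
(3) = 2*y - 9
(4) = 24*g*exp(g) + 112*exp(2*g) + 48*exp(g) - 8
(5) = (-0.4422*cos(s)^2 - 0.6028*cos(s) + 0.8628)*sin(s)/(0.0484*cos(s)^4 - 0.5676*cos(s)^3 + 1.4661*cos(s)^2 + 1.161*cos(s) + 0.2025)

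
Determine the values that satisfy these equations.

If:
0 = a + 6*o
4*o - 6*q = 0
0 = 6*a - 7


Then:
a = 7/6
o = -7/36
q = -7/54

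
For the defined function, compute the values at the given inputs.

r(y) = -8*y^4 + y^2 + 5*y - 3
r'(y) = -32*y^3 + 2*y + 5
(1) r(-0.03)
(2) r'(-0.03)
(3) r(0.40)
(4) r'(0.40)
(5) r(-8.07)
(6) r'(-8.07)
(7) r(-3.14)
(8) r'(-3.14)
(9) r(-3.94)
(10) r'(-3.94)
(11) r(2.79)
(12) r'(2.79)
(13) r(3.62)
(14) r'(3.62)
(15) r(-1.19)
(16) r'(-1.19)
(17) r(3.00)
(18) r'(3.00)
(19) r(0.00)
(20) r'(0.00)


(1) = -3.15
(2) = 4.94
(3) = -1.04
(4) = 3.75
(5) = -33908.25
(6) = 16806.71
(7) = -786.53
(8) = 989.41
(9) = -1935.03
(10) = 1954.34
(11) = -466.00
(12) = -684.38
(13) = -1345.60
(14) = -1505.77
(15) = -23.58
(16) = 56.55
(17) = -627.00
(18) = -853.00
(19) = -3.00
(20) = 5.00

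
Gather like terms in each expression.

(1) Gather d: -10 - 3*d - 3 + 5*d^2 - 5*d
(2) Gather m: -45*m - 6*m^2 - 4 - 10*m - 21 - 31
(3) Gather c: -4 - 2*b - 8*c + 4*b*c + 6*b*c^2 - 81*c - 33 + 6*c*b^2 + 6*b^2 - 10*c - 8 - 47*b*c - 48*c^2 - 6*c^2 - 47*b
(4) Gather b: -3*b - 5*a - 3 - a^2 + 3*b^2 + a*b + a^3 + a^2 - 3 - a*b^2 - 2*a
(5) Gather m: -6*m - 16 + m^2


(1) = 5*d^2 - 8*d - 13
(2) = -6*m^2 - 55*m - 56
(3) = 6*b^2 - 49*b + c^2*(6*b - 54) + c*(6*b^2 - 43*b - 99) - 45
(4) = a^3 - 7*a + b^2*(3 - a) + b*(a - 3) - 6
(5) = m^2 - 6*m - 16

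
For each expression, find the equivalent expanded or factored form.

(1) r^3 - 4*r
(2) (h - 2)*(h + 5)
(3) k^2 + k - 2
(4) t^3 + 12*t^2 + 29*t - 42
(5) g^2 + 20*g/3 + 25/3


(1) = r*(r - 2)*(r + 2)
(2) = h^2 + 3*h - 10
(3) = (k - 1)*(k + 2)
(4) = (t - 1)*(t + 6)*(t + 7)
(5) = (g + 5/3)*(g + 5)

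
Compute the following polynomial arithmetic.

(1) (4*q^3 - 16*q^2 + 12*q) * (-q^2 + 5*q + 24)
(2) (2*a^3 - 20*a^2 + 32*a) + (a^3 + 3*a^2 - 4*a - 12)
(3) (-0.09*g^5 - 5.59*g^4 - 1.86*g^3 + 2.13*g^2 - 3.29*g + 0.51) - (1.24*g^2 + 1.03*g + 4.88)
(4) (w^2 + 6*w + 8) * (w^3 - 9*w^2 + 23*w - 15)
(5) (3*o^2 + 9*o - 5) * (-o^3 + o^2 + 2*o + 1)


(1) = -4*q^5 + 36*q^4 + 4*q^3 - 324*q^2 + 288*q
(2) = 3*a^3 - 17*a^2 + 28*a - 12
(3) = -0.09*g^5 - 5.59*g^4 - 1.86*g^3 + 0.89*g^2 - 4.32*g - 4.37
(4) = w^5 - 3*w^4 - 23*w^3 + 51*w^2 + 94*w - 120
(5) = -3*o^5 - 6*o^4 + 20*o^3 + 16*o^2 - o - 5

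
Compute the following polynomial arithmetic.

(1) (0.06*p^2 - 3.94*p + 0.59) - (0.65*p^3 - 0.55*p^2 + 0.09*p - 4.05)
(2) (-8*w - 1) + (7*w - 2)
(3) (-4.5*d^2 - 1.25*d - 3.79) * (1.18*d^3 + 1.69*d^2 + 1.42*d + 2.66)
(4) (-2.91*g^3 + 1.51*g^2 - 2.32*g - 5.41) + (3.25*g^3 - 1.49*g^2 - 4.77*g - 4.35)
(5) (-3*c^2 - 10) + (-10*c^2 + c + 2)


(1) = -0.65*p^3 + 0.61*p^2 - 4.03*p + 4.64
(2) = -w - 3
(3) = -5.31*d^5 - 9.08*d^4 - 12.9747*d^3 - 20.1501*d^2 - 8.7068*d - 10.0814
(4) = 0.34*g^3 + 0.02*g^2 - 7.09*g - 9.76
(5) = -13*c^2 + c - 8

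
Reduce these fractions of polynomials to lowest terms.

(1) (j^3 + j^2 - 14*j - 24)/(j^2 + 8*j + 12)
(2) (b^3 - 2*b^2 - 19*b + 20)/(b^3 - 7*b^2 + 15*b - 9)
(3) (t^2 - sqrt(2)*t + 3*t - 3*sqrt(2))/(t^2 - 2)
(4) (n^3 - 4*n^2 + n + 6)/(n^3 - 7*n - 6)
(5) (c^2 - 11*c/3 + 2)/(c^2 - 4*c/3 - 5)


(1) = (j^2 - j - 12)/(j + 6)
(2) = (b^2 - b - 20)/(b^2 - 6*b + 9)
(3) = (t + 3)/(t + sqrt(2))
(4) = (n - 2)/(n + 2)
(5) = (3*c - 2)/(3*c + 5)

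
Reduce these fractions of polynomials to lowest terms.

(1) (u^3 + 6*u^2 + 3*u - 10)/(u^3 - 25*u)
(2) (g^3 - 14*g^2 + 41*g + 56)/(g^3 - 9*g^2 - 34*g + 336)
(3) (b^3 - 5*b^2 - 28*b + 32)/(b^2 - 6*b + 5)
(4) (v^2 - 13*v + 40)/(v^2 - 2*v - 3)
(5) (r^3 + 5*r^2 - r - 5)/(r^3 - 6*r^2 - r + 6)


(1) = (u^2 + u - 2)/(u^2 - 5*u)
(2) = (g + 1)/(g + 6)
(3) = (b^2 - 4*b - 32)/(b - 5)
(4) = (v^2 - 13*v + 40)/(v^2 - 2*v - 3)
(5) = (r + 5)/(r - 6)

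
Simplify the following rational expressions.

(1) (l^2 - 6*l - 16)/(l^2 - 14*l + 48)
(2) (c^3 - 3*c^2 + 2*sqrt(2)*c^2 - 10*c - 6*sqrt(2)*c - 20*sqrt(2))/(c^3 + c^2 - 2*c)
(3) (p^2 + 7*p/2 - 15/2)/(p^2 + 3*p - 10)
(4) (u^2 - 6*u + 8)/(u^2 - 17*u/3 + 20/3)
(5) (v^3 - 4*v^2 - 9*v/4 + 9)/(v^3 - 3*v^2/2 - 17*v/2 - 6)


(1) = (l + 2)/(l - 6)
(2) = (c^2 + c*(-5 + 2*sqrt(2)) - 10*sqrt(2))/(c^2 - c)
(3) = (2*p - 3)/(2*p - 4)
(4) = (3*u - 6)/(3*u - 5)
(5) = (2*v - 3)/(2*v + 2)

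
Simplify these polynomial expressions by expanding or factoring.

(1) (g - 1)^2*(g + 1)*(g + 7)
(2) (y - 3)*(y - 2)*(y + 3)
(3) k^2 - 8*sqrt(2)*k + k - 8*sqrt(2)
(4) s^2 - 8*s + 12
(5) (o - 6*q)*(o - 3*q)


(1) = g^4 + 6*g^3 - 8*g^2 - 6*g + 7
(2) = y^3 - 2*y^2 - 9*y + 18
(3) = (k + 1)*(k - 8*sqrt(2))
(4) = (s - 6)*(s - 2)
(5) = o^2 - 9*o*q + 18*q^2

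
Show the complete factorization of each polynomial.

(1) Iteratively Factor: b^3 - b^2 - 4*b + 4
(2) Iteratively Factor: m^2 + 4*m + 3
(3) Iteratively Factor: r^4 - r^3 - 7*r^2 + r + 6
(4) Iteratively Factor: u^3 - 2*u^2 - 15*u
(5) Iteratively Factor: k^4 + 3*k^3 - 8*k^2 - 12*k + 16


(1) = (b - 1)*(b^2 - 4) = (b - 1)*(b + 2)*(b - 2)
(2) = (m + 3)*(m + 1)
(3) = (r - 3)*(r^3 + 2*r^2 - r - 2) = (r - 3)*(r - 1)*(r^2 + 3*r + 2) = (r - 3)*(r - 1)*(r + 1)*(r + 2)
(4) = (u - 5)*(u^2 + 3*u) = u*(u - 5)*(u + 3)
(5) = (k + 4)*(k^3 - k^2 - 4*k + 4) = (k - 2)*(k + 4)*(k^2 + k - 2) = (k - 2)*(k + 2)*(k + 4)*(k - 1)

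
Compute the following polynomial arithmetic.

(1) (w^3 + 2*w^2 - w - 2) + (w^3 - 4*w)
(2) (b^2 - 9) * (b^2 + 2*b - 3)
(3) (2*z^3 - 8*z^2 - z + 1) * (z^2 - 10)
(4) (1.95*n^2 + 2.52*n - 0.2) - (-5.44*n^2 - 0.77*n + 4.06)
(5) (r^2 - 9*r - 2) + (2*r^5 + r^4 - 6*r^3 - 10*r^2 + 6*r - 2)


(1) = 2*w^3 + 2*w^2 - 5*w - 2
(2) = b^4 + 2*b^3 - 12*b^2 - 18*b + 27
(3) = 2*z^5 - 8*z^4 - 21*z^3 + 81*z^2 + 10*z - 10
(4) = 7.39*n^2 + 3.29*n - 4.26
(5) = 2*r^5 + r^4 - 6*r^3 - 9*r^2 - 3*r - 4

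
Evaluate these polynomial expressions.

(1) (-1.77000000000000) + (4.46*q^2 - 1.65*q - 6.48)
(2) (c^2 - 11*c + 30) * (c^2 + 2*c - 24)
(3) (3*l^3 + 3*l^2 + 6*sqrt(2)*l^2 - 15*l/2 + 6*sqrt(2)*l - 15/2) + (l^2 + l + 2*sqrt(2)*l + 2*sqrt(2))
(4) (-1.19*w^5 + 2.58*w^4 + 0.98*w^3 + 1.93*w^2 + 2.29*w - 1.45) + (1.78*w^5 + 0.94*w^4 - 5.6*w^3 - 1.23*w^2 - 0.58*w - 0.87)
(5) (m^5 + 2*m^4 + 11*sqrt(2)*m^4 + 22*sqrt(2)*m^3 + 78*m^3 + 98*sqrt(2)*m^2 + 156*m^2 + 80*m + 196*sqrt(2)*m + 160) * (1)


(1) = 4.46*q^2 - 1.65*q - 8.25
(2) = c^4 - 9*c^3 - 16*c^2 + 324*c - 720
(3) = 3*l^3 + 4*l^2 + 6*sqrt(2)*l^2 - 13*l/2 + 8*sqrt(2)*l - 15/2 + 2*sqrt(2)
(4) = 0.59*w^5 + 3.52*w^4 - 4.62*w^3 + 0.7*w^2 + 1.71*w - 2.32
(5) = m^5 + 2*m^4 + 11*sqrt(2)*m^4 + 22*sqrt(2)*m^3 + 78*m^3 + 98*sqrt(2)*m^2 + 156*m^2 + 80*m + 196*sqrt(2)*m + 160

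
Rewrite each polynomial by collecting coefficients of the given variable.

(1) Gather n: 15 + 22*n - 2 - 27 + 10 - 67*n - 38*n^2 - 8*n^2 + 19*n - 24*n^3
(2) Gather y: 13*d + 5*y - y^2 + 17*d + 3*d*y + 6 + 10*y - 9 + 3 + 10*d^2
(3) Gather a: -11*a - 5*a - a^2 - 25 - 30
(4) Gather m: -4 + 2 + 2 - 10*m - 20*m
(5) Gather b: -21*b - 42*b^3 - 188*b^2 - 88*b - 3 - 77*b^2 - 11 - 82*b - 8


(1) = -24*n^3 - 46*n^2 - 26*n - 4
(2) = 10*d^2 + 30*d - y^2 + y*(3*d + 15)
(3) = -a^2 - 16*a - 55
(4) = -30*m
(5) = -42*b^3 - 265*b^2 - 191*b - 22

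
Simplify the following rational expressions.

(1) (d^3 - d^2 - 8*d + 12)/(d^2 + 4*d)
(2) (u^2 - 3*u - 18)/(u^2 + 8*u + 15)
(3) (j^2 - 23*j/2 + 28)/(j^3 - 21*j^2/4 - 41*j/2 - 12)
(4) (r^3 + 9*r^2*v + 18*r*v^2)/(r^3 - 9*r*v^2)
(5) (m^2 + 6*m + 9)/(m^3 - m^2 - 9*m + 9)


(1) = (d^3 - d^2 - 8*d + 12)/(d^2 + 4*d)
(2) = (u - 6)/(u + 5)
(3) = (4*j - 14)/(4*j^2 + 11*j + 6)
(4) = (r + 6*v)/(r - 3*v)
(5) = (m + 3)/(m^2 - 4*m + 3)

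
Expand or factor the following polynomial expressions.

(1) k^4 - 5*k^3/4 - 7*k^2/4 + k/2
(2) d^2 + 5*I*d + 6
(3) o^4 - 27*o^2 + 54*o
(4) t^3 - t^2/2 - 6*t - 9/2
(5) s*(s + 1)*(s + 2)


(1) = k*(k - 2)*(k - 1/4)*(k + 1)
(2) = (d - I)*(d + 6*I)
(3) = o*(o - 3)^2*(o + 6)
(4) = (t - 3)*(t + 1)*(t + 3/2)
(5) = s^3 + 3*s^2 + 2*s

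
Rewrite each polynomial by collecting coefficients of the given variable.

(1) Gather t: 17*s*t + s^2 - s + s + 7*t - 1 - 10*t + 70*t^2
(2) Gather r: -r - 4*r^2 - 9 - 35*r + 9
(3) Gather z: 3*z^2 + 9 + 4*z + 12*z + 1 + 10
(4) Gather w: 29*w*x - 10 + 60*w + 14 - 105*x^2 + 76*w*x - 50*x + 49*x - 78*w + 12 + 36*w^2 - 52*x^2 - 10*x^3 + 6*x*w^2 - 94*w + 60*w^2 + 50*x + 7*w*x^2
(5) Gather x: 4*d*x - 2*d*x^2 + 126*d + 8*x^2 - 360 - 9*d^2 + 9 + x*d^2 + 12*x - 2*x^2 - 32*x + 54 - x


(1) = s^2 + 70*t^2 + t*(17*s - 3) - 1
(2) = -4*r^2 - 36*r
(3) = 3*z^2 + 16*z + 20
(4) = w^2*(6*x + 96) + w*(7*x^2 + 105*x - 112) - 10*x^3 - 157*x^2 + 49*x + 16
(5) = -9*d^2 + 126*d + x^2*(6 - 2*d) + x*(d^2 + 4*d - 21) - 297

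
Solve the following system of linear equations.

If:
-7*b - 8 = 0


Then:
b = -8/7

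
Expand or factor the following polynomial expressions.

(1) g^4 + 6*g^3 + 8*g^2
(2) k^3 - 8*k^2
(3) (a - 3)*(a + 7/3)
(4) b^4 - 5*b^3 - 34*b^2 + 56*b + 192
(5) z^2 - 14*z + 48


(1) = g^2*(g + 2)*(g + 4)
(2) = k^2*(k - 8)
(3) = a^2 - 2*a/3 - 7
(4) = (b - 8)*(b - 3)*(b + 2)*(b + 4)
(5) = (z - 8)*(z - 6)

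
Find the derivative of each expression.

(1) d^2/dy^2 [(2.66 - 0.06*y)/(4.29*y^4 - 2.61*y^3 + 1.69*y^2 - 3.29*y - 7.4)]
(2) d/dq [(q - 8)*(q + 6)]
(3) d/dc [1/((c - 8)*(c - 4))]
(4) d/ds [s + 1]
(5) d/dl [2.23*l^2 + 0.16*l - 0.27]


(1) = (-13.250952*y^7 + 989.847144*y^6 - 898.575012*y^5 + 561.083868*y^4 - 375.309432*y^3 + 1209.86868*y^2 - 401.492796*y + 127.037652)/(78.953589*y^12 - 144.104103*y^11 + 180.980514*y^10 - 312.964614*y^9 - 116.24886*y^8 + 264.426696*y^7 - 241.928918*y^6 + 709.56759*y^5 + 314.975607*y^4 - 217.513649*y^3 + 37.33818*y^2 - 540.4812*y - 405.224)
(2) = 2*q - 2
(3) = 2*(6 - c)/(c^4 - 24*c^3 + 208*c^2 - 768*c + 1024)
(4) = 1
(5) = 4.46*l + 0.16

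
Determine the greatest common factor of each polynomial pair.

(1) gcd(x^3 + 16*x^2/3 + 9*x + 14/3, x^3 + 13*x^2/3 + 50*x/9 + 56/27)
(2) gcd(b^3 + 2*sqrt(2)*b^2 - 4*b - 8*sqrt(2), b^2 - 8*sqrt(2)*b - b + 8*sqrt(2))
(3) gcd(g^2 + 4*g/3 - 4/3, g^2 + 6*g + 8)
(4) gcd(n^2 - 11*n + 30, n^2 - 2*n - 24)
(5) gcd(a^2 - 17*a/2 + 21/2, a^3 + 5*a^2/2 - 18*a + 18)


(1) = x + 7/3
(2) = 1
(3) = g + 2
(4) = gcd((n - 6)*(n - 5), (n - 6)*(n + 4)) = n - 6
(5) = a - 3/2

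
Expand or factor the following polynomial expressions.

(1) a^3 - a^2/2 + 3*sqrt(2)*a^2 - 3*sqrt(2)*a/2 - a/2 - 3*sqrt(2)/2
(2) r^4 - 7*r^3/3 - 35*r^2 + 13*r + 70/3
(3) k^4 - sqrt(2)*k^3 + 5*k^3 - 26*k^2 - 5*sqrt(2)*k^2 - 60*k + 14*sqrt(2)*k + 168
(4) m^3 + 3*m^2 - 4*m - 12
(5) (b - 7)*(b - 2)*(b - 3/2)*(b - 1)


(1) = (a - 1)*(a + 1/2)*(a + 3*sqrt(2))
(2) = (r - 7)*(r - 1)*(r + 2/3)*(r + 5)
(3) = (k - 2)*(k + 7)*(k - 3*sqrt(2))*(k + 2*sqrt(2))
(4) = (m - 2)*(m + 2)*(m + 3)
(5) = b^4 - 23*b^3/2 + 38*b^2 - 97*b/2 + 21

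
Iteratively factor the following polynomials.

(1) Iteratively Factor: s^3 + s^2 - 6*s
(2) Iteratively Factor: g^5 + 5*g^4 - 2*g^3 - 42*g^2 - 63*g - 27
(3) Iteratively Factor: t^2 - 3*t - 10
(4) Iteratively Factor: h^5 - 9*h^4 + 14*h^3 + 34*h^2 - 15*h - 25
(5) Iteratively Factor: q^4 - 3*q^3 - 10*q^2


(1) = (s)*(s^2 + s - 6) = s*(s - 2)*(s + 3)
(2) = (g + 3)*(g^4 + 2*g^3 - 8*g^2 - 18*g - 9) = (g + 1)*(g + 3)*(g^3 + g^2 - 9*g - 9) = (g + 1)*(g + 3)^2*(g^2 - 2*g - 3) = (g + 1)^2*(g + 3)^2*(g - 3)
(3) = (t - 5)*(t + 2)
(4) = (h - 5)*(h^4 - 4*h^3 - 6*h^2 + 4*h + 5) = (h - 5)*(h + 1)*(h^3 - 5*h^2 - h + 5) = (h - 5)*(h - 1)*(h + 1)*(h^2 - 4*h - 5) = (h - 5)^2*(h - 1)*(h + 1)*(h + 1)
(5) = (q + 2)*(q^3 - 5*q^2) = q*(q + 2)*(q^2 - 5*q) = q^2*(q + 2)*(q - 5)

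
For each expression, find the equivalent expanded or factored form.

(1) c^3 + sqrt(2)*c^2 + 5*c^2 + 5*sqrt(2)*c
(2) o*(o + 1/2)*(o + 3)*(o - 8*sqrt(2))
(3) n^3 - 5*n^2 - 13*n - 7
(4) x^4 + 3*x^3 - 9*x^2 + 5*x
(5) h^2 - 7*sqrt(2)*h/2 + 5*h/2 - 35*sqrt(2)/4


(1) = c*(c + 5)*(c + sqrt(2))
(2) = o^4 - 8*sqrt(2)*o^3 + 7*o^3/2 - 28*sqrt(2)*o^2 + 3*o^2/2 - 12*sqrt(2)*o
(3) = (n - 7)*(n + 1)^2
(4) = x*(x - 1)^2*(x + 5)
(5) = (h + 5/2)*(h - 7*sqrt(2)/2)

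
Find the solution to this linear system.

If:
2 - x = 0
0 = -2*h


Then:
h = 0
x = 2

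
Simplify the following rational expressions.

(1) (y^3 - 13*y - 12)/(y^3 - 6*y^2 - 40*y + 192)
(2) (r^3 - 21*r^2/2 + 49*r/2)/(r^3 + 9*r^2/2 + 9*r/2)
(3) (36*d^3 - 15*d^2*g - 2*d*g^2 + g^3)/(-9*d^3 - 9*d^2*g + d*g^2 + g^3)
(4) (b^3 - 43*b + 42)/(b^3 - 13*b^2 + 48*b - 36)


(1) = (y^2 + 4*y + 3)/(y^2 - 2*y - 48)
(2) = (2*r^2 - 21*r + 49)/(2*r^2 + 9*r + 9)
(3) = (-12*d^2 + d*g + g^2)/(3*d^2 + 4*d*g + g^2)
(4) = (b + 7)/(b - 6)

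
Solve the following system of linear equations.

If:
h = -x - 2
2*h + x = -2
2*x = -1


Then:
No Solution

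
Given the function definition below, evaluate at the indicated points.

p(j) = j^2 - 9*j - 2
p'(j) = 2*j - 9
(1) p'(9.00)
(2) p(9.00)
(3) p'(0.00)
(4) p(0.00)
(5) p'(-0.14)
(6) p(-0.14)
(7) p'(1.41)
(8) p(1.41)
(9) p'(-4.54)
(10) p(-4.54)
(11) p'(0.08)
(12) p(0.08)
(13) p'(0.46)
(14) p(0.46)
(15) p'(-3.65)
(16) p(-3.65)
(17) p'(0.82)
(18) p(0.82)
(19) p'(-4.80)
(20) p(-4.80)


(1) = 9.00
(2) = -2.00
(3) = -9.00
(4) = -2.00
(5) = -9.28
(6) = -0.72
(7) = -6.18
(8) = -12.70
(9) = -18.08
(10) = 59.47
(11) = -8.84
(12) = -2.71
(13) = -8.08
(14) = -5.93
(15) = -16.30
(16) = 44.17
(17) = -7.36
(18) = -8.71
(19) = -18.60
(20) = 64.24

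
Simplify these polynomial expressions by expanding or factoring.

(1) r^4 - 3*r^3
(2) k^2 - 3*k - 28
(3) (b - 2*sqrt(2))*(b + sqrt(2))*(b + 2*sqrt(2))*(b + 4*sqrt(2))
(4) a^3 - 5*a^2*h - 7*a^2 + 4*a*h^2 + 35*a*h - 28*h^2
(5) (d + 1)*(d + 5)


(1) = r^3*(r - 3)
(2) = (k - 7)*(k + 4)
(3) = b^4 + 5*sqrt(2)*b^3 - 40*sqrt(2)*b - 64
(4) = (a - 7)*(a - 4*h)*(a - h)
(5) = d^2 + 6*d + 5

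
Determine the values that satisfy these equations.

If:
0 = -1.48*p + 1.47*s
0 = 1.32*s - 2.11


Then:
p = 1.59
s = 1.60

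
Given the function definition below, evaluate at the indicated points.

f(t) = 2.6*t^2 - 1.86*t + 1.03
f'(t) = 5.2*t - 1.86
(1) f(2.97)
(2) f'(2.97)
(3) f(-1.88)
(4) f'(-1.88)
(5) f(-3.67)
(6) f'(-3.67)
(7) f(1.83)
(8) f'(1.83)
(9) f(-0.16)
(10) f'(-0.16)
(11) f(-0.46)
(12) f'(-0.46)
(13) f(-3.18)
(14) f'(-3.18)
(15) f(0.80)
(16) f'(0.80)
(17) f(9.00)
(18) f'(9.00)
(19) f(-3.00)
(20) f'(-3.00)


(1) = 18.44
(2) = 13.58
(3) = 13.72
(4) = -11.64
(5) = 42.88
(6) = -20.94
(7) = 6.33
(8) = 7.66
(9) = 1.39
(10) = -2.69
(11) = 2.44
(12) = -4.25
(13) = 33.24
(14) = -18.40
(15) = 1.21
(16) = 2.30
(17) = 194.89
(18) = 44.94
(19) = 30.01
(20) = -17.46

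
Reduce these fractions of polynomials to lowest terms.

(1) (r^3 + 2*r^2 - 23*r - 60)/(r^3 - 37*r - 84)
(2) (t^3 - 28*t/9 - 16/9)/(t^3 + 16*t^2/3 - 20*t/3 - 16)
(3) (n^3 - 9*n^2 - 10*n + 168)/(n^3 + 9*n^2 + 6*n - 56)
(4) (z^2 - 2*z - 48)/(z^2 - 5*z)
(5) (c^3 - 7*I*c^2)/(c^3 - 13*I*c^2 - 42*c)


(1) = (r - 5)/(r - 7)
(2) = (3*t + 2)/(3*t + 18)
(3) = (n^2 - 13*n + 42)/(n^2 + 5*n - 14)
(4) = (z^2 - 2*z - 48)/(z^2 - 5*z)
(5) = c/(c - 6*I)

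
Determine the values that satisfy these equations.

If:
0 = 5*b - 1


Then:
b = 1/5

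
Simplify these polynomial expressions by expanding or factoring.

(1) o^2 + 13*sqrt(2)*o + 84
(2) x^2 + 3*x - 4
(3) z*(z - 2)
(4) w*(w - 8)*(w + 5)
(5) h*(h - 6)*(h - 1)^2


(1) = (o + 6*sqrt(2))*(o + 7*sqrt(2))
(2) = (x - 1)*(x + 4)
(3) = z^2 - 2*z
(4) = w^3 - 3*w^2 - 40*w
(5) = h^4 - 8*h^3 + 13*h^2 - 6*h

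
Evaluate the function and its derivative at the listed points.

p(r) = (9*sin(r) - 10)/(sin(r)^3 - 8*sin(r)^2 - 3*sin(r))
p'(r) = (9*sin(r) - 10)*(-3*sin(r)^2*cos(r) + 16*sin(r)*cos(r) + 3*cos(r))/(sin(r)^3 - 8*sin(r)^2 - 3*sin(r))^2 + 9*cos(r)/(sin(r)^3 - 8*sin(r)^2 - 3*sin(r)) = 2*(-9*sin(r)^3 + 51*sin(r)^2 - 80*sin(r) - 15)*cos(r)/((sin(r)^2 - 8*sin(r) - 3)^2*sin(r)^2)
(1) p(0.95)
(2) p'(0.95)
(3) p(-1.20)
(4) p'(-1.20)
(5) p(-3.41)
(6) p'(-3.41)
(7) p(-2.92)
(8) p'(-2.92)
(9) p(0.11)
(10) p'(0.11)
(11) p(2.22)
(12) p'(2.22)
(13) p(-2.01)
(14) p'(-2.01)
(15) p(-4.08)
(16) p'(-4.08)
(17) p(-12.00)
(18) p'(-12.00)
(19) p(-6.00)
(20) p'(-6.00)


(1) = 0.37
(2) = -1.15
(3) = 3.71
(4) = 3.27
(5) = 5.68
(6) = 35.24
(7) = -45.67
(8) = -145.82
(9) = 21.23
(10) = -255.80
(11) = 0.41
(12) = 1.27
(13) = 3.96
(14) = -4.29
(15) = 0.39
(16) = 1.20
(17) = 1.38
(18) = -5.33
(19) = 5.19
(20) = -31.04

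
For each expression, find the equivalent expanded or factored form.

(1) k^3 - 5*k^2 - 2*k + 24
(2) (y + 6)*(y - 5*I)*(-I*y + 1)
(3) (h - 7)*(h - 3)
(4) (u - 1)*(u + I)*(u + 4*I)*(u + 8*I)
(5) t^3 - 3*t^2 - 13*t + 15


(1) = (k - 4)*(k - 3)*(k + 2)
(2) = -I*y^3 - 4*y^2 - 6*I*y^2 - 24*y - 5*I*y - 30*I
(3) = h^2 - 10*h + 21
(4) = u^4 - u^3 + 13*I*u^3 - 44*u^2 - 13*I*u^2 + 44*u - 32*I*u + 32*I
(5) = (t - 5)*(t - 1)*(t + 3)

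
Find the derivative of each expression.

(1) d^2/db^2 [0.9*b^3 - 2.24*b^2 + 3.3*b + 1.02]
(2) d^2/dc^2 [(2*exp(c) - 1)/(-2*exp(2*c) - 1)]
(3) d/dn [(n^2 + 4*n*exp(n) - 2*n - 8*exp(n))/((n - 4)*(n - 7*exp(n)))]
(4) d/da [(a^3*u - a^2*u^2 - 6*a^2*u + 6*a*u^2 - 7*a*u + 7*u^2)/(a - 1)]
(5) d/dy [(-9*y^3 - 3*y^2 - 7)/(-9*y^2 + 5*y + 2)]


(1) = 5.4*b - 4.48
(2) = (-8*exp(4*c) + 16*exp(3*c) + 24*exp(2*c) - 8*exp(c) - 2)*exp(c)/(8*exp(6*c) + 12*exp(4*c) + 6*exp(2*c) + 1)
(3) = (2*(n - 4)*(n - 7*exp(n))*(2*n*exp(n) + n - 2*exp(n) - 1) + (n - 4)*(7*exp(n) - 1)*(n^2 + 4*n*exp(n) - 2*n - 8*exp(n)) + (n - 7*exp(n))*(-n^2 - 4*n*exp(n) + 2*n + 8*exp(n)))/((n - 4)^2*(n - 7*exp(n))^2)
(4) = u*(2*a^3 - a^2*u - 9*a^2 + 2*a*u + 12*a - 13*u + 7)/(a^2 - 2*a + 1)
(5) = (81*y^4 - 90*y^3 - 69*y^2 - 138*y + 35)/(81*y^4 - 90*y^3 - 11*y^2 + 20*y + 4)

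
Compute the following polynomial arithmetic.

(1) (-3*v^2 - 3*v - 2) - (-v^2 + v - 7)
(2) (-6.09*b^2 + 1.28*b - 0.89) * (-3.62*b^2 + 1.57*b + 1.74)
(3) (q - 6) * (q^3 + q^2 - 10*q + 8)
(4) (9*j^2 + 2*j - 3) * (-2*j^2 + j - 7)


(1) = -2*v^2 - 4*v + 5
(2) = 22.0458*b^4 - 14.1949*b^3 - 5.3652*b^2 + 0.8299*b - 1.5486
(3) = q^4 - 5*q^3 - 16*q^2 + 68*q - 48
(4) = -18*j^4 + 5*j^3 - 55*j^2 - 17*j + 21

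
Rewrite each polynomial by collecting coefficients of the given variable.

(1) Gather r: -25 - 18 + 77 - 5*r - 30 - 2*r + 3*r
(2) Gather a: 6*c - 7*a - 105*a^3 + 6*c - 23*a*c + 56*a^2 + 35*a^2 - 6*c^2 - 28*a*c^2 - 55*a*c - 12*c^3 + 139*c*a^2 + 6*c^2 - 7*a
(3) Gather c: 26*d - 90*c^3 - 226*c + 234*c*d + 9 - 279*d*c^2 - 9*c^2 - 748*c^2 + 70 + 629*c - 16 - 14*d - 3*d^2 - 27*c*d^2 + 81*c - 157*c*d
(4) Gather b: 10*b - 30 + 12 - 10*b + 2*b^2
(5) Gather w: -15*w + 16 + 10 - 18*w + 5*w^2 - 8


(1) = 4 - 4*r
(2) = -105*a^3 + a^2*(139*c + 91) + a*(-28*c^2 - 78*c - 14) - 12*c^3 + 12*c
(3) = -90*c^3 + c^2*(-279*d - 757) + c*(-27*d^2 + 77*d + 484) - 3*d^2 + 12*d + 63
(4) = 2*b^2 - 18
(5) = 5*w^2 - 33*w + 18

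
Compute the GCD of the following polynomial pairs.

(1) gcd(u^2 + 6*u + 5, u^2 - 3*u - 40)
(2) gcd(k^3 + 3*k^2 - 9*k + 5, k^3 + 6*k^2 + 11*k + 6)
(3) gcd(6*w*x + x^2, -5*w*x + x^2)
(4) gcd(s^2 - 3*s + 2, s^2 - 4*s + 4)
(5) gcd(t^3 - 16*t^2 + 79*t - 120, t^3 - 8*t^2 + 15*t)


(1) = u + 5
(2) = 1
(3) = gcd(x*(6*w + x), x*(-5*w + x)) = x
(4) = s - 2
(5) = gcd((t - 8)*(t - 5)*(t - 3), t*(t - 5)*(t - 3)) = t^2 - 8*t + 15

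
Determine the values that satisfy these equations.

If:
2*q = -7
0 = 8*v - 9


Then:
q = -7/2
v = 9/8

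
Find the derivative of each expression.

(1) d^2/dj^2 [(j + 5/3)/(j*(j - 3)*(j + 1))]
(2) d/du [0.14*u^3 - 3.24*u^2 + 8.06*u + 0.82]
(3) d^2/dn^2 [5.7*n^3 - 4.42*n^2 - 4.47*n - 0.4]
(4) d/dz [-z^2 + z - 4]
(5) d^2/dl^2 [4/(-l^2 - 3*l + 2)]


(1) = 2*(9*j^5 + 12*j^4 - 59*j^3 + 15*j^2 + 90*j + 45)/(3*j^3*(j^6 - 6*j^5 + 3*j^4 + 28*j^3 - 9*j^2 - 54*j - 27))
(2) = 0.42*u^2 - 6.48*u + 8.06
(3) = 34.2*n - 8.84
(4) = 1 - 2*z
(5) = 8*(l^2 + 3*l - (2*l + 3)^2 - 2)/(l^2 + 3*l - 2)^3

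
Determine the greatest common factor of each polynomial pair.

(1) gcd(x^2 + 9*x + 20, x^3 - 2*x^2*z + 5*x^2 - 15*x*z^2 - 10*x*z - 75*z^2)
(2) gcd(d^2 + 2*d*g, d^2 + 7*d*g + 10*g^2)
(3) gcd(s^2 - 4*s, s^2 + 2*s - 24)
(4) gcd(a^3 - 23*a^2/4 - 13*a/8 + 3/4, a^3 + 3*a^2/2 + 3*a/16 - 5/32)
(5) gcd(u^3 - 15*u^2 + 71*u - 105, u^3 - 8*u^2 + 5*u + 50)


(1) = x + 5
(2) = gcd(d*(d + 2*g), (d + 2*g)*(d + 5*g)) = d + 2*g
(3) = gcd(s*(s - 4), (s - 4)*(s + 6)) = s - 4
(4) = a^2 + a/4 - 1/8
(5) = u - 5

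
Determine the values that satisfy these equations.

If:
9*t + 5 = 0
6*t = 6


Then:
No Solution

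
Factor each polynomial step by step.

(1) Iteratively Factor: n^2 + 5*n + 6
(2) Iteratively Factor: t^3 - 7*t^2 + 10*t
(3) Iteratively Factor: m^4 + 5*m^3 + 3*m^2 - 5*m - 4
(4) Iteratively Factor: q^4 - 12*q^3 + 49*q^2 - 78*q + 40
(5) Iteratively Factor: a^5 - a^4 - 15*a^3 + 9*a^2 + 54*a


(1) = (n + 2)*(n + 3)
(2) = (t - 2)*(t^2 - 5*t) = (t - 5)*(t - 2)*(t)
(3) = (m + 1)*(m^3 + 4*m^2 - m - 4) = (m - 1)*(m + 1)*(m^2 + 5*m + 4) = (m - 1)*(m + 1)^2*(m + 4)
(4) = (q - 4)*(q^3 - 8*q^2 + 17*q - 10) = (q - 5)*(q - 4)*(q^2 - 3*q + 2) = (q - 5)*(q - 4)*(q - 2)*(q - 1)
(5) = (a - 3)*(a^4 + 2*a^3 - 9*a^2 - 18*a) = (a - 3)^2*(a^3 + 5*a^2 + 6*a) = (a - 3)^2*(a + 3)*(a^2 + 2*a) = (a - 3)^2*(a + 2)*(a + 3)*(a)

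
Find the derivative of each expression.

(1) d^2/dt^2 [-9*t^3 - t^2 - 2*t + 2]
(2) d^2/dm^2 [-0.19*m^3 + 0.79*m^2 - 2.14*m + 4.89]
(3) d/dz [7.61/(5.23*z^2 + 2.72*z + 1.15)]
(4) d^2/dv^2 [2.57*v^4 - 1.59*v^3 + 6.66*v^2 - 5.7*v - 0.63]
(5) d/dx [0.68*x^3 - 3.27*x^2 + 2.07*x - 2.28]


(1) = -54*t - 2
(2) = 1.58 - 1.14*m
(3) = (-79.6006*z - 20.6992)/(5.23*z^2 + 2.72*z + 1.15)^2
(4) = 30.84*v^2 - 9.54*v + 13.32
(5) = 2.04*x^2 - 6.54*x + 2.07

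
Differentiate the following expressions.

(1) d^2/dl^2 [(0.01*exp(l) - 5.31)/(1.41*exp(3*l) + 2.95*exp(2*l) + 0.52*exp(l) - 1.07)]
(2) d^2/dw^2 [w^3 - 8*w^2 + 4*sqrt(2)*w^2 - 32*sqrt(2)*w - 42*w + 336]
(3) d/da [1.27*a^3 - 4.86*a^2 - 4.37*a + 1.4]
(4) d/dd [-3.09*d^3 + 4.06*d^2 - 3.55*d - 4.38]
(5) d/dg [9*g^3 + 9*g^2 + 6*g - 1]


(1) = (0.079524*exp(6*l) - 94.886514*exp(5*l) - 242.898698*exp(4*l) - 192.446893*exp(3*l) - 96.348003*exp(2*l) - 68.47432*exp(l) - 2.943035)*exp(l)/(2.803221*exp(9*l) + 17.594685*exp(8*l) + 39.913011*exp(7*l) + 32.268214*exp(6*l) - 11.984298*exp(5*l) - 30.249129*exp(4*l) - 4.864745*exp(3*l) + 9.264381*exp(2*l) + 1.786044*exp(l) - 1.225043)
(2) = 6*w - 16 + 8*sqrt(2)
(3) = 3.81*a^2 - 9.72*a - 4.37
(4) = -9.27*d^2 + 8.12*d - 3.55
(5) = 27*g^2 + 18*g + 6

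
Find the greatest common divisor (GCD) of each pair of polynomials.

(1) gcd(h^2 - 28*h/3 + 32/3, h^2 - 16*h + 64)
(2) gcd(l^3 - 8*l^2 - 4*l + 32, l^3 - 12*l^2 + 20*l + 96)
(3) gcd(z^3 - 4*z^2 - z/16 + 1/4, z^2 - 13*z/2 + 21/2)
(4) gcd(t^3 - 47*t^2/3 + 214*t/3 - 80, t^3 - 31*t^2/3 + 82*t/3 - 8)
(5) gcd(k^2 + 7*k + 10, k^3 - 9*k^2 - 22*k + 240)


(1) = h - 8
(2) = l^2 - 6*l - 16
(3) = 1
(4) = gcd((t - 8)*(t - 6)*(t - 5/3), (t - 6)*(t - 4)*(t - 1/3)) = t - 6
(5) = k + 5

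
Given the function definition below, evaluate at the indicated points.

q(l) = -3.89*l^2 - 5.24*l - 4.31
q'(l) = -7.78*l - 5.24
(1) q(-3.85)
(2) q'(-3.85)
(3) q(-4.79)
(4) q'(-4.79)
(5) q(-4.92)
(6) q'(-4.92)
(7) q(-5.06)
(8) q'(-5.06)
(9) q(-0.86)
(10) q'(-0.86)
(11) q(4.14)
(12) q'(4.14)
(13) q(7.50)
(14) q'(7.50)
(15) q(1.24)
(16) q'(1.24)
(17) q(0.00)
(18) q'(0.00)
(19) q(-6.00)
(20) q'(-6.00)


(1) = -41.80
(2) = 24.71
(3) = -68.46
(4) = 32.03
(5) = -72.69
(6) = 33.04
(7) = -77.39
(8) = 34.13
(9) = -2.68
(10) = 1.45
(11) = -92.68
(12) = -37.45
(13) = -262.42
(14) = -63.59
(15) = -16.79
(16) = -14.89
(17) = -4.31
(18) = -5.24
(19) = -112.91
(20) = 41.44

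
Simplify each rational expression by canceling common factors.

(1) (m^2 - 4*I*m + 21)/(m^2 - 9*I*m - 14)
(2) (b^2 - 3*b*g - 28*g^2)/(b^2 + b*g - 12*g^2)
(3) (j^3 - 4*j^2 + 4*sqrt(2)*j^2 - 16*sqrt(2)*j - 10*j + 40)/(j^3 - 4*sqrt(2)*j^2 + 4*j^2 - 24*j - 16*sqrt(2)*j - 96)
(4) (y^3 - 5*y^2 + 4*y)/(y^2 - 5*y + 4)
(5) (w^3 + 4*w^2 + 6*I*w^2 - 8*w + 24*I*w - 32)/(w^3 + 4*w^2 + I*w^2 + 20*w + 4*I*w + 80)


(1) = (m + 3*I)/(m - 2*I)
(2) = (b - 7*g)/(b - 3*g)
(3) = (j^3 + j^2*(-4 + 4*sqrt(2)) + j*(-16*sqrt(2) - 10) + 40)/(j^3 + j^2*(4 - 4*sqrt(2)) + j*(-24 - 16*sqrt(2)) - 96)
(4) = y
(5) = (w^2 + 6*I*w - 8)/(w^2 + I*w + 20)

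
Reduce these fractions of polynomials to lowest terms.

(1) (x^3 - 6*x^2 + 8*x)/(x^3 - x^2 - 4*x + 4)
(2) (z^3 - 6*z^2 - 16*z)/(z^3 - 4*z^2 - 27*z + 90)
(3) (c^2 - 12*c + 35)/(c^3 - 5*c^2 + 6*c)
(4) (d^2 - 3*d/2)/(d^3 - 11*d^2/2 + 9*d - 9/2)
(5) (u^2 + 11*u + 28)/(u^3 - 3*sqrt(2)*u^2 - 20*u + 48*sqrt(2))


(1) = (x^2 - 4*x)/(x^2 + x - 2)
(2) = (z^3 - 6*z^2 - 16*z)/(z^3 - 4*z^2 - 27*z + 90)
(3) = (c^2 - 12*c + 35)/(c^3 - 5*c^2 + 6*c)
(4) = d/(d^2 - 4*d + 3)
(5) = (u^2 + 11*u + 28)/(u^3 - 3*sqrt(2)*u^2 - 20*u + 48*sqrt(2))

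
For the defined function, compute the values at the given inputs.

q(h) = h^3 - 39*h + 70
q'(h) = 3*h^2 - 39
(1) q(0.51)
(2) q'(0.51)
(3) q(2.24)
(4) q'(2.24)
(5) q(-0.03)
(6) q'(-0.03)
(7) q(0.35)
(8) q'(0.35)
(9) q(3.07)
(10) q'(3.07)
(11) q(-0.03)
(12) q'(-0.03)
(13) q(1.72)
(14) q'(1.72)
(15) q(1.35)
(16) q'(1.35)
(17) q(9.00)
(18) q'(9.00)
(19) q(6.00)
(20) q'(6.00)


(1) = 50.24
(2) = -38.22
(3) = -6.12
(4) = -23.95
(5) = 71.17
(6) = -39.00
(7) = 56.39
(8) = -38.63
(9) = -20.80
(10) = -10.73
(11) = 71.17
(12) = -39.00
(13) = 8.01
(14) = -30.12
(15) = 19.81
(16) = -33.53
(17) = 448.00
(18) = 204.00
(19) = 52.00
(20) = 69.00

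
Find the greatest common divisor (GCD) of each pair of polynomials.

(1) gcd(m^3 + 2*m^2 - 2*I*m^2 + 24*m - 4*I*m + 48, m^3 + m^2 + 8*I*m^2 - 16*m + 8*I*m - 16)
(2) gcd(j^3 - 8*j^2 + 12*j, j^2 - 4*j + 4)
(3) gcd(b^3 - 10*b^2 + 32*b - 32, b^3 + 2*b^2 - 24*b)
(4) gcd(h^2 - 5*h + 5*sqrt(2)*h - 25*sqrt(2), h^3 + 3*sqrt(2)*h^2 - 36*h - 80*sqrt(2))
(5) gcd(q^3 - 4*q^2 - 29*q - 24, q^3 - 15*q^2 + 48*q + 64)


(1) = gcd((m + 2)*(m - 6*I)*(m + 4*I), (m + 1)*(m + 4*I)^2) = m + 4*I
(2) = gcd(j*(j - 6)*(j - 2), (j - 2)^2) = j - 2
(3) = gcd((b - 4)^2*(b - 2), b*(b - 4)*(b + 6)) = b - 4
(4) = h + 5*sqrt(2)
(5) = q^2 - 7*q - 8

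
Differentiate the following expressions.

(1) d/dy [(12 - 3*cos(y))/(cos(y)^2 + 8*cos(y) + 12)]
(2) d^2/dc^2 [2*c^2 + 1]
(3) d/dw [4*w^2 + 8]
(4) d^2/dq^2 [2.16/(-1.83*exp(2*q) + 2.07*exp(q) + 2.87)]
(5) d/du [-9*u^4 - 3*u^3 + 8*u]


(1) = 3*(sin(y)^2 + 8*cos(y) + 43)*sin(y)/(cos(y)^2 + 8*cos(y) + 12)^2
(2) = 4
(3) = 8*w
(4) = (2.16*(3.66*exp(q) - 2.07)*(7.32*exp(q) - 4.14)*exp(q) + (15.8112*exp(q) - 4.4712)*(-1.83*exp(2*q) + 2.07*exp(q) + 2.87))*exp(q)/(-1.83*exp(2*q) + 2.07*exp(q) + 2.87)^3
(5) = -36*u^3 - 9*u^2 + 8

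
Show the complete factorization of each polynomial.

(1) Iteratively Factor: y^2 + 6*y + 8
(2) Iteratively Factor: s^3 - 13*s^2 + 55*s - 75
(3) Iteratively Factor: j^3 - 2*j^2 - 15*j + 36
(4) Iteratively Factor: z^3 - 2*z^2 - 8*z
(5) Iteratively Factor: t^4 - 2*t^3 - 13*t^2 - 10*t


(1) = (y + 4)*(y + 2)
(2) = (s - 5)*(s^2 - 8*s + 15) = (s - 5)*(s - 3)*(s - 5)
(3) = (j - 3)*(j^2 + j - 12) = (j - 3)^2*(j + 4)
(4) = (z + 2)*(z^2 - 4*z) = z*(z + 2)*(z - 4)
(5) = (t - 5)*(t^3 + 3*t^2 + 2*t) = t*(t - 5)*(t^2 + 3*t + 2) = t*(t - 5)*(t + 1)*(t + 2)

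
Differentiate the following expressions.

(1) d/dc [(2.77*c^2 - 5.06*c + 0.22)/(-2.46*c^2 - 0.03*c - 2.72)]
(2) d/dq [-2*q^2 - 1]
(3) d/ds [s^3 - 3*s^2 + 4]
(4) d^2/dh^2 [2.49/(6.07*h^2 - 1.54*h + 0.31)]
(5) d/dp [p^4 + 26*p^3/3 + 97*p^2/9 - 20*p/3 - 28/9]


(1) = (-12.5307*c^2 - 13.9864*c + 13.7698)/(6.0516*c^4 + 0.1476*c^3 + 13.3833*c^2 + 0.1632*c + 7.3984)
(2) = -4*q
(3) = 3*s*(s - 2)
(4) = (-183.487602*h^2 + 46.552044*h + 2.49*(12.14*h - 1.54)*(24.28*h - 3.08) - 9.370866)/(6.07*h^2 - 1.54*h + 0.31)^3
(5) = 4*p^3 + 26*p^2 + 194*p/9 - 20/3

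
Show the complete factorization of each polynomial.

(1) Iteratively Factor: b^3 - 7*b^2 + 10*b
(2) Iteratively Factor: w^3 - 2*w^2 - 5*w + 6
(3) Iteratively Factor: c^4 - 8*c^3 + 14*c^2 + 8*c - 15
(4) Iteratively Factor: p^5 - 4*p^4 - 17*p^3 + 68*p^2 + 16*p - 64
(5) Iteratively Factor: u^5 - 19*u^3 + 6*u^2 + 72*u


(1) = (b)*(b^2 - 7*b + 10) = b*(b - 2)*(b - 5)
(2) = (w + 2)*(w^2 - 4*w + 3) = (w - 1)*(w + 2)*(w - 3)
(3) = (c - 3)*(c^3 - 5*c^2 - c + 5) = (c - 3)*(c + 1)*(c^2 - 6*c + 5) = (c - 3)*(c - 1)*(c + 1)*(c - 5)
(4) = (p - 4)*(p^4 - 17*p^2 + 16) = (p - 4)*(p + 1)*(p^3 - p^2 - 16*p + 16) = (p - 4)*(p - 1)*(p + 1)*(p^2 - 16) = (p - 4)*(p - 1)*(p + 1)*(p + 4)*(p - 4)
(5) = (u - 3)*(u^4 + 3*u^3 - 10*u^2 - 24*u) = (u - 3)^2*(u^3 + 6*u^2 + 8*u) = (u - 3)^2*(u + 4)*(u^2 + 2*u) = u*(u - 3)^2*(u + 4)*(u + 2)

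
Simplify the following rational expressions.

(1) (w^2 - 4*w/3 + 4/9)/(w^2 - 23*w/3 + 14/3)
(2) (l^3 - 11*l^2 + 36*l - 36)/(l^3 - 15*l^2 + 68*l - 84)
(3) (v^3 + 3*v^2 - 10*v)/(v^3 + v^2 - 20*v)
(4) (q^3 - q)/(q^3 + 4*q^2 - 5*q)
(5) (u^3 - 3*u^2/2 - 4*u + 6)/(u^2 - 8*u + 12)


(1) = (3*w - 2)/(3*w - 21)
(2) = (l - 3)/(l - 7)
(3) = (v - 2)/(v - 4)
(4) = (q + 1)/(q + 5)
(5) = (2*u^2 + u - 6)/(2*u - 12)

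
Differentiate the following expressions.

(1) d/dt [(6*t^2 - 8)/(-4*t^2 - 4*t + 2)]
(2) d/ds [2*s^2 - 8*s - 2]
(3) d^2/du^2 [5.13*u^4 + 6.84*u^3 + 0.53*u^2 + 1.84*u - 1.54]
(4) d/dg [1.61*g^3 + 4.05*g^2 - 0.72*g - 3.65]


(1) = 2*(-3*t^2 - 5*t - 4)/(4*t^4 + 8*t^3 - 4*t + 1)
(2) = 4*s - 8
(3) = 61.56*u^2 + 41.04*u + 1.06
(4) = 4.83*g^2 + 8.1*g - 0.72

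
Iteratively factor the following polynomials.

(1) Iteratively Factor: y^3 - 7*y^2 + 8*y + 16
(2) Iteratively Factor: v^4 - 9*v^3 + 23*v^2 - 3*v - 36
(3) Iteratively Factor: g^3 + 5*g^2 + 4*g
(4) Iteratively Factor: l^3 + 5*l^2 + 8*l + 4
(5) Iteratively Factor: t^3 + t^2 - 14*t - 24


(1) = (y + 1)*(y^2 - 8*y + 16) = (y - 4)*(y + 1)*(y - 4)
(2) = (v + 1)*(v^3 - 10*v^2 + 33*v - 36) = (v - 3)*(v + 1)*(v^2 - 7*v + 12) = (v - 4)*(v - 3)*(v + 1)*(v - 3)
(3) = (g + 1)*(g^2 + 4*g) = g*(g + 1)*(g + 4)
(4) = (l + 1)*(l^2 + 4*l + 4) = (l + 1)*(l + 2)*(l + 2)
(5) = (t + 2)*(t^2 - t - 12) = (t + 2)*(t + 3)*(t - 4)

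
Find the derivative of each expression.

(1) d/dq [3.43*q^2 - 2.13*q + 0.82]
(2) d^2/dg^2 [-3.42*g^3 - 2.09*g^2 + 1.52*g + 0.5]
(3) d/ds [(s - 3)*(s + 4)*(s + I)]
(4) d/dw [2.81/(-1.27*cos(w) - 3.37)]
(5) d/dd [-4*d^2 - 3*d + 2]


(1) = 6.86*q - 2.13
(2) = -20.52*g - 4.18
(3) = 3*s^2 + 2*s*(1 + I) - 12 + I
(4) = -3.5687*sin(w)/(1.27*cos(w) + 3.37)^2
(5) = -8*d - 3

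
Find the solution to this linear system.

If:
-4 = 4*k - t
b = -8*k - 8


Then:
b = -2*t
k = t/4 - 1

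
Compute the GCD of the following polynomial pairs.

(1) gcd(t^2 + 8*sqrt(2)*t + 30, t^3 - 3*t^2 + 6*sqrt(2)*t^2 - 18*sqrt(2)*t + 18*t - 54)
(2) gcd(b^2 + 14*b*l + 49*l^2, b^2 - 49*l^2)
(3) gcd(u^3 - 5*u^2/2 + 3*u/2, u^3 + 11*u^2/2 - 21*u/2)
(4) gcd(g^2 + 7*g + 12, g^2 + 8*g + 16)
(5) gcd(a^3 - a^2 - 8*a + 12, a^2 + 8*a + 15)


(1) = gcd((t + 3*sqrt(2))*(t + 5*sqrt(2)), (t - 3)*(t + 3*sqrt(2))^2) = t + 3*sqrt(2)
(2) = gcd((b + 7*l)^2, (b - 7*l)*(b + 7*l)) = b + 7*l
(3) = gcd(u*(u - 3/2)*(u - 1), u*(u - 3/2)*(u + 7)) = u^2 - 3*u/2
(4) = gcd((g + 3)*(g + 4), (g + 4)^2) = g + 4
(5) = a + 3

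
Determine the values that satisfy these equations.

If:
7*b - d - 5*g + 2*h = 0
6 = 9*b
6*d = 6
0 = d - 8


Then:
No Solution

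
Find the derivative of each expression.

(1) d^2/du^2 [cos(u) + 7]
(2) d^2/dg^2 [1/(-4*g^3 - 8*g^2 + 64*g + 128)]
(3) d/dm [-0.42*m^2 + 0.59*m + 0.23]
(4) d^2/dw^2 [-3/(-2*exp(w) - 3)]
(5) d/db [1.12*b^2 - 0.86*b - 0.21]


(1) = -cos(u)
(2) = ((3*g + 2)*(g^3 + 2*g^2 - 16*g - 32) - (3*g^2 + 4*g - 16)^2)/(2*(g^3 + 2*g^2 - 16*g - 32)^3)
(3) = 0.59 - 0.84*m
(4) = (12*exp(w) - 18)*exp(w)/(2*exp(w) + 3)^3
(5) = 2.24*b - 0.86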